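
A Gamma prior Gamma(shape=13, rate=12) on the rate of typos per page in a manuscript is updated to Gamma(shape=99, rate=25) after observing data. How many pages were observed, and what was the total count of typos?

n = 13 pages with total 86 typos

Gamma–Poisson conjugacy: posterior shape = α + Σxᵢ, posterior rate = β + n.
Matching: Σxᵢ = 99 − 13 = 86 and n = 25 − 12 = 13.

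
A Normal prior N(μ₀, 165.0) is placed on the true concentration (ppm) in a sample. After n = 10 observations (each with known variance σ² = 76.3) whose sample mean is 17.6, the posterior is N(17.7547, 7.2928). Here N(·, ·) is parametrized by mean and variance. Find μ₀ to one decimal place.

μ₀ = 21.1

With known observation variance, the Normal–Normal posterior has precision τ_n = τ₀ + n/σ² and mean μ_n = (τ₀μ₀ + (n/σ²)x̄)/τ_n.
Here τ₀ = 1/165.0 = 0.006061 and τ_data = 10/76.3 = 0.131062, so τ_n = 0.137123.
Rearranging for μ₀: μ₀ = (μ_n·τ_n − τ_data·x̄)/τ₀ = (17.7547·0.137123 − 0.131062·17.6) / 0.006061 = 0.127887/0.006061 ≈ 21.1.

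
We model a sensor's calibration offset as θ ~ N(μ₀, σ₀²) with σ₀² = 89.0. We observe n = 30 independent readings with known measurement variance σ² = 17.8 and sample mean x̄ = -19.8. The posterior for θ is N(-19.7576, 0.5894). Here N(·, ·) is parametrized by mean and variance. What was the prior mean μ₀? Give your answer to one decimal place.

With known observation variance, the Normal–Normal posterior has precision τ_n = τ₀ + n/σ² and mean μ_n = (τ₀μ₀ + (n/σ²)x̄)/τ_n.
Here τ₀ = 1/89.0 = 0.011236 and τ_data = 30/17.8 = 1.685393, so τ_n = 1.696629.
Rearranging for μ₀: μ₀ = (μ_n·τ_n − τ_data·x̄)/τ₀ = (-19.7576·1.696629 − 1.685393·-19.8) / 0.011236 = -0.150536/0.011236 ≈ -13.4.

μ₀ = -13.4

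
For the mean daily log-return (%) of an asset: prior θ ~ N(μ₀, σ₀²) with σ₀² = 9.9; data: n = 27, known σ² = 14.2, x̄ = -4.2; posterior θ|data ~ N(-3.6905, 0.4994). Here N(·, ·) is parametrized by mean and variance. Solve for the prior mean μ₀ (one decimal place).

μ₀ = 5.9

The posterior mean is a precision-weighted average: μ_n = (τ₀μ₀ + τ_data·x̄)/(τ₀+τ_data), with τ₀=1/σ₀² and τ_data=n/σ².
Here τ₀ = 1/9.9 = 0.101010 and τ_data = 27/14.2 = 1.901408, so τ_n = 2.002418.
Rearranging for μ₀: μ₀ = (μ_n·τ_n − τ_data·x̄)/τ₀ = (-3.6905·2.002418 − 1.901408·-4.2) / 0.101010 = 0.595990/0.101010 ≈ 5.9.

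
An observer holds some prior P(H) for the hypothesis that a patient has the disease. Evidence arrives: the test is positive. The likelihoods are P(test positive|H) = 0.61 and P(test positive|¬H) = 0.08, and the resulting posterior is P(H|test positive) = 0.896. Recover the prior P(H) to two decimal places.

P(H) = 0.53

Bayes' rule in odds form gives O(H|E) = O(H)·[P(E|H)/P(E|¬H)], hence O(H) = O(H|E)/LR.
Posterior odds = 0.896/(1−0.896) = 8.6154. LR = 0.61/0.08 = 7.6250.
Prior odds = 8.6154/7.6250 = 1.1299, so P(H) = 1.1299/(1+1.1299) ≈ 0.53.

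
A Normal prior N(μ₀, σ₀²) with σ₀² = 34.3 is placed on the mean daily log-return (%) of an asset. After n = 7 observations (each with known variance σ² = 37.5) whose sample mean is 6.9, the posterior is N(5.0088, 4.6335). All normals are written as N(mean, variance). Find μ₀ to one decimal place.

The posterior mean is a precision-weighted average: μ_n = (τ₀μ₀ + τ_data·x̄)/(τ₀+τ_data), with τ₀=1/σ₀² and τ_data=n/σ².
Here τ₀ = 1/34.3 = 0.029155 and τ_data = 7/37.5 = 0.186667, so τ_n = 0.215822.
Rearranging for μ₀: μ₀ = (μ_n·τ_n − τ_data·x̄)/τ₀ = (5.0088·0.215822 − 0.186667·6.9) / 0.029155 = -0.206993/0.029155 ≈ -7.1.

μ₀ = -7.1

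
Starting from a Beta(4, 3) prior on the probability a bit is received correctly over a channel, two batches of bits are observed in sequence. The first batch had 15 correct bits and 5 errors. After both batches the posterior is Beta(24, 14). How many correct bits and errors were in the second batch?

Sequential conjugate updates are equivalent to a single update on the pooled data, so total successes = posterior α − prior α and total failures = posterior β − prior β.
Total across both batches: 24−4=20 correct bits, 14−3=11 errors.
Subtract the first batch: 20−15=5 correct bits and 11−5=6 errors.

5 correct bits and 6 errors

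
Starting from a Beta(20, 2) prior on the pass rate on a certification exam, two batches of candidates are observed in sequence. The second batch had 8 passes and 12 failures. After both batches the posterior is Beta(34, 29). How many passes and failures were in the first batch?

6 passes and 15 failures

Because Beta–binomial updating is additive in the counts, the combined data contributed (α_post−α_prior, β_post−β_prior) successes and failures.
Total across both batches: 34−20=14 passes, 29−2=27 failures.
Subtract the second batch: 14−8=6 passes and 27−12=15 failures.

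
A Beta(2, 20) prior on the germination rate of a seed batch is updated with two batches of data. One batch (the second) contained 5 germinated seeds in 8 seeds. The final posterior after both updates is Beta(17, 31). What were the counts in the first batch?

Sequential conjugate updates are equivalent to a single update on the pooled data, so total successes = posterior α − prior α and total failures = posterior β − prior β.
Total across both batches: 17−2=15 germinated seeds, 31−20=11 non-germinating seeds.
Subtract the second batch: 15−5=10 germinated seeds and 11−3=8 non-germinating seeds.

10 germinated seeds and 8 non-germinating seeds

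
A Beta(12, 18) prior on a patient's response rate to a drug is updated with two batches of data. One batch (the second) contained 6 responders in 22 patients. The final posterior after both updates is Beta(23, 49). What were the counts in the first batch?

Sequential conjugate updates are equivalent to a single update on the pooled data, so total successes = posterior α − prior α and total failures = posterior β − prior β.
Total across both batches: 23−12=11 responders, 49−18=31 non-responders.
Subtract the second batch: 11−6=5 responders and 31−16=15 non-responders.

5 responders and 15 non-responders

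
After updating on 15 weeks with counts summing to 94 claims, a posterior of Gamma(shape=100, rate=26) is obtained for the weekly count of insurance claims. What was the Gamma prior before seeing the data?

Gamma(shape=6, rate=11)

A Gamma(α, β) prior (rate parametrization) on a Poisson rate with n observations summing to S gives posterior Gamma(α+S, β+n).
So α = 100 − 94 = 6 and β = 26 − 15 = 11.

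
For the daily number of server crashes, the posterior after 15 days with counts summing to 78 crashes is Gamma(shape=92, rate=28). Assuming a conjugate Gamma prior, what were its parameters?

Gamma(shape=14, rate=13)

A Gamma(α, β) prior (rate parametrization) on a Poisson rate with n observations summing to S gives posterior Gamma(α+S, β+n).
So α = 92 − 78 = 14 and β = 28 − 15 = 13.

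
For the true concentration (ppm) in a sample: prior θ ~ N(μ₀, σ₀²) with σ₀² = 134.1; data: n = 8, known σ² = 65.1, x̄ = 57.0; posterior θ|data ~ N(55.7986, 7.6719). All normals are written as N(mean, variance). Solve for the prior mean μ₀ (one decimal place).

μ₀ = 36.0

With known observation variance, the Normal–Normal posterior has precision τ_n = τ₀ + n/σ² and mean μ_n = (τ₀μ₀ + (n/σ²)x̄)/τ_n.
Here τ₀ = 1/134.1 = 0.007457 and τ_data = 8/65.1 = 0.122888, so τ_n = 0.130345.
Rearranging for μ₀: μ₀ = (μ_n·τ_n − τ_data·x̄)/τ₀ = (55.7986·0.130345 − 0.122888·57.0) / 0.007457 = 0.268453/0.007457 ≈ 36.0.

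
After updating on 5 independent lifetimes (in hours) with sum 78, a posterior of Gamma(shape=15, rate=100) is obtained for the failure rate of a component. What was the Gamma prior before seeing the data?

Gamma(shape=10, rate=22)

For an exponential likelihood with a Gamma(α, β) prior on the rate, n observations with total T give posterior Gamma(α+n, β+T).
So α = 15 − 5 = 10 and β = 100 − 78 = 22.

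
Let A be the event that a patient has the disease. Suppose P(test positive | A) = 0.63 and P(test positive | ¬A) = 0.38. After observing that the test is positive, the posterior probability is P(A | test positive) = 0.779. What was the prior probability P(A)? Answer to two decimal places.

Bayes' rule in odds form gives O(A|E) = O(A)·[P(E|A)/P(E|¬A)], hence O(A) = O(A|E)/LR.
Posterior odds = 0.779/(1−0.779) = 3.5249. LR = 0.63/0.38 = 1.6579.
Prior odds = 3.5249/1.6579 = 2.1261, so P(A) = 2.1261/(1+2.1261) ≈ 0.68.

P(A) = 0.68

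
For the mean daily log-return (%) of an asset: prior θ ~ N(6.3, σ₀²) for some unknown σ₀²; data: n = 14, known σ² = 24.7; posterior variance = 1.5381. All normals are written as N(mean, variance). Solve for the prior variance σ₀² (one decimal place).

For the Normal–Normal model with known σ², precisions add: τ_n = τ₀ + n/σ².
So 1/σ₀² = 1/1.5381 − 14/24.7 = 0.650153 − 0.566802 = 0.083351.
Hence σ₀² = 1/0.083351 ≈ 12.0.

σ₀² = 12.0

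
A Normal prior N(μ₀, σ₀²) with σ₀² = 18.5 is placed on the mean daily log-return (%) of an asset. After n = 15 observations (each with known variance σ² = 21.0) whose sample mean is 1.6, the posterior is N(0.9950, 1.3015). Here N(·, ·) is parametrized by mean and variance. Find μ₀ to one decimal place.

μ₀ = -7.0

With known observation variance, the Normal–Normal posterior has precision τ_n = τ₀ + n/σ² and mean μ_n = (τ₀μ₀ + (n/σ²)x̄)/τ_n.
Here τ₀ = 1/18.5 = 0.054054 and τ_data = 15/21.0 = 0.714286, so τ_n = 0.768340.
Rearranging for μ₀: μ₀ = (μ_n·τ_n − τ_data·x̄)/τ₀ = (0.9950·0.768340 − 0.714286·1.6) / 0.054054 = -0.378359/0.054054 ≈ -7.0.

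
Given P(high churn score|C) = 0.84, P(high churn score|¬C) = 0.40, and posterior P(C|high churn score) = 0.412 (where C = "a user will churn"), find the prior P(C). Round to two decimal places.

P(C) = 0.25

Bayes' rule in odds form gives O(C|E) = O(C)·[P(E|C)/P(E|¬C)], hence O(C) = O(C|E)/LR.
Posterior odds = 0.412/(1−0.412) = 0.7007. LR = 0.84/0.40 = 2.1000.
Prior odds = 0.7007/2.1000 = 0.3337, so P(C) = 0.3337/(1+0.3337) ≈ 0.25.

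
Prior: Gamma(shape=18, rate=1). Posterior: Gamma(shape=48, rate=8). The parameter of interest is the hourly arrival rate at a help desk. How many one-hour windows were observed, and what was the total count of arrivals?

Gamma–Poisson conjugacy: posterior shape = α + Σxᵢ, posterior rate = β + n.
Matching: Σxᵢ = 48 − 18 = 30 and n = 8 − 1 = 7.

n = 7 one-hour windows with total 30 arrivals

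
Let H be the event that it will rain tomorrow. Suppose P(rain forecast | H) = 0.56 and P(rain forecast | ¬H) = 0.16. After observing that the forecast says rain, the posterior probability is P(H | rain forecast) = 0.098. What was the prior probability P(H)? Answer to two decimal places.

P(H) = 0.03

Bayes' rule in odds form gives O(H|E) = O(H)·[P(E|H)/P(E|¬H)], hence O(H) = O(H|E)/LR.
Posterior odds = 0.098/(1−0.098) = 0.1086. LR = 0.56/0.16 = 3.5000.
Prior odds = 0.1086/3.5000 = 0.0310, so P(H) = 0.0310/(1+0.0310) ≈ 0.03.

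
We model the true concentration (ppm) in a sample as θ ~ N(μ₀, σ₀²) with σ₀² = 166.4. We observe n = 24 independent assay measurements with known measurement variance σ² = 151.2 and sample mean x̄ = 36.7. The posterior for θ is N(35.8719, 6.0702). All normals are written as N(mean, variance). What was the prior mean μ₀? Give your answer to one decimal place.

μ₀ = 14.0

The posterior mean is a precision-weighted average: μ_n = (τ₀μ₀ + τ_data·x̄)/(τ₀+τ_data), with τ₀=1/σ₀² and τ_data=n/σ².
Here τ₀ = 1/166.4 = 0.006010 and τ_data = 24/151.2 = 0.158730, so τ_n = 0.164740.
Rearranging for μ₀: μ₀ = (μ_n·τ_n − τ_data·x̄)/τ₀ = (35.8719·0.164740 − 0.158730·36.7) / 0.006010 = 0.084146/0.006010 ≈ 14.0.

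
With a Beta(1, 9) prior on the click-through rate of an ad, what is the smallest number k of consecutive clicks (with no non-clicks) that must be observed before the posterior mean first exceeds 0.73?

After k clicks and 0 non-clicks the posterior is Beta(1+k, 9), with mean (1+k)/(1+9+k).
Set (1+k)/(10+k) > 0.73 and solve: k > (0.73·10 − 1)/(1 − 0.73) = 23.333.
The smallest integer exceeding 23.333 is 24.

k = 24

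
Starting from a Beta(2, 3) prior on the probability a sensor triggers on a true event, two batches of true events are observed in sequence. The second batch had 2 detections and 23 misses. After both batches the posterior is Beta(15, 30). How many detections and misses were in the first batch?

11 detections and 4 misses

Because Beta–binomial updating is additive in the counts, the combined data contributed (α_post−α_prior, β_post−β_prior) successes and failures.
Total across both batches: 15−2=13 detections, 30−3=27 misses.
Subtract the second batch: 13−2=11 detections and 27−23=4 misses.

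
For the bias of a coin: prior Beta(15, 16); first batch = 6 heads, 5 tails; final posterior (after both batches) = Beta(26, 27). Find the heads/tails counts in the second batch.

Because Beta–binomial updating is additive in the counts, the combined data contributed (α_post−α_prior, β_post−β_prior) successes and failures.
Total across both batches: 26−15=11 heads, 27−16=11 tails.
Subtract the first batch: 11−6=5 heads and 11−5=6 tails.

5 heads and 6 tails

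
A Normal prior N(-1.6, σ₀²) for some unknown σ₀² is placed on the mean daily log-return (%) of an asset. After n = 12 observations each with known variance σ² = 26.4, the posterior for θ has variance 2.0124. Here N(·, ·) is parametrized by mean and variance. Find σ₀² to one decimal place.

σ₀² = 23.6

Posterior precision equals prior precision plus data precision: 1/σ_n² = 1/σ₀² + n/σ².
So 1/σ₀² = 1/2.0124 − 12/26.4 = 0.496919 − 0.454545 = 0.042374.
Hence σ₀² = 1/0.042374 ≈ 23.6.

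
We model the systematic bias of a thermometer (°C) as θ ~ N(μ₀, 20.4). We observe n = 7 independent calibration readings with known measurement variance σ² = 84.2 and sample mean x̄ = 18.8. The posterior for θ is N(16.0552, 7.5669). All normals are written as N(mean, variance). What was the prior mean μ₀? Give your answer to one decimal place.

The posterior mean is a precision-weighted average: μ_n = (τ₀μ₀ + τ_data·x̄)/(τ₀+τ_data), with τ₀=1/σ₀² and τ_data=n/σ².
Here τ₀ = 1/20.4 = 0.049020 and τ_data = 7/84.2 = 0.083135, so τ_n = 0.132155.
Rearranging for μ₀: μ₀ = (μ_n·τ_n − τ_data·x̄)/τ₀ = (16.0552·0.132155 − 0.083135·18.8) / 0.049020 = 0.558837/0.049020 ≈ 11.4.

μ₀ = 11.4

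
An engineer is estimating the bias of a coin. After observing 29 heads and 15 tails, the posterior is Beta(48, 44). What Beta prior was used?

Beta is conjugate to the binomial likelihood: posterior = Beta(α+s, β+f).
Subtract the data counts: 48−29=19, 44−15=29.

Beta(19, 29)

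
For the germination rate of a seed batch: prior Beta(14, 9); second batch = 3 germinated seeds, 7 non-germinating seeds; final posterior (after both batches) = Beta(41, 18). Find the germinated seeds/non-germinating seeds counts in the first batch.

24 germinated seeds and 2 non-germinating seeds

Because Beta–binomial updating is additive in the counts, the combined data contributed (α_post−α_prior, β_post−β_prior) successes and failures.
Total across both batches: 41−14=27 germinated seeds, 18−9=9 non-germinating seeds.
Subtract the second batch: 27−3=24 germinated seeds and 9−7=2 non-germinating seeds.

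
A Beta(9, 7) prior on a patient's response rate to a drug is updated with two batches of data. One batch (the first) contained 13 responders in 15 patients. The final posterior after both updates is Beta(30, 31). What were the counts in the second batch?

Sequential conjugate updates are equivalent to a single update on the pooled data, so total successes = posterior α − prior α and total failures = posterior β − prior β.
Total across both batches: 30−9=21 responders, 31−7=24 non-responders.
Subtract the first batch: 21−13=8 responders and 24−2=22 non-responders.

8 responders and 22 non-responders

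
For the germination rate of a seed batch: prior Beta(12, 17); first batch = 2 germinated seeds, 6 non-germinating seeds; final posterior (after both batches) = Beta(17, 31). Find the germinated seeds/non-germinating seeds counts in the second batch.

3 germinated seeds and 8 non-germinating seeds

Sequential conjugate updates are equivalent to a single update on the pooled data, so total successes = posterior α − prior α and total failures = posterior β − prior β.
Total across both batches: 17−12=5 germinated seeds, 31−17=14 non-germinating seeds.
Subtract the first batch: 5−2=3 germinated seeds and 14−6=8 non-germinating seeds.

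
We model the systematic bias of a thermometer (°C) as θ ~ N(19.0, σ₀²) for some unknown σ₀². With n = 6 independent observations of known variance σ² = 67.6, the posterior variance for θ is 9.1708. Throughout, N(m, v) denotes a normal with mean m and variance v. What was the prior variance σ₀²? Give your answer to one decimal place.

σ₀² = 49.3

For the Normal–Normal model with known σ², precisions add: τ_n = τ₀ + n/σ².
So 1/σ₀² = 1/9.1708 − 6/67.6 = 0.109042 − 0.088757 = 0.020285.
Hence σ₀² = 1/0.020285 ≈ 49.3.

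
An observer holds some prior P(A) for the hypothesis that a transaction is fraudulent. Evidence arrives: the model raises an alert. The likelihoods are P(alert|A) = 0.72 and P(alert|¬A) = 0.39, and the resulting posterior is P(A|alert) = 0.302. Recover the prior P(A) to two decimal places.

Bayes' rule in odds form gives O(A|E) = O(A)·[P(E|A)/P(E|¬A)], hence O(A) = O(A|E)/LR.
Posterior odds = 0.302/(1−0.302) = 0.4327. LR = 0.72/0.39 = 1.8462.
Prior odds = 0.4327/1.8462 = 0.2344, so P(A) = 0.2344/(1+0.2344) ≈ 0.19.

P(A) = 0.19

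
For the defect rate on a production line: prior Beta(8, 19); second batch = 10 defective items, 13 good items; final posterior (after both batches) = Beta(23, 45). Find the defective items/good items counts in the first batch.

Sequential conjugate updates are equivalent to a single update on the pooled data, so total successes = posterior α − prior α and total failures = posterior β − prior β.
Total across both batches: 23−8=15 defective items, 45−19=26 good items.
Subtract the second batch: 15−10=5 defective items and 26−13=13 good items.

5 defective items and 13 good items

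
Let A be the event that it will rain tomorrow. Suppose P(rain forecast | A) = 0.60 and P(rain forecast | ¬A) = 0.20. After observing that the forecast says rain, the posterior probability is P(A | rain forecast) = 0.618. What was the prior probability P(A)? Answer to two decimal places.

P(A) = 0.35

In odds form, posterior odds = prior odds × likelihood ratio, so prior odds = posterior odds ÷ LR.
Posterior odds = 0.618/(1−0.618) = 1.6178. LR = 0.60/0.20 = 3.0000.
Prior odds = 1.6178/3.0000 = 0.5393, so P(A) = 0.5393/(1+0.5393) ≈ 0.35.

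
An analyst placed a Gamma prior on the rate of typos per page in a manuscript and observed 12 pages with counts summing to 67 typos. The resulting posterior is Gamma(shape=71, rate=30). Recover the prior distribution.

Gamma–Poisson conjugacy: posterior shape = α + Σxᵢ, posterior rate = β + n.
So α = 71 − 67 = 4 and β = 30 − 12 = 18.

Gamma(shape=4, rate=18)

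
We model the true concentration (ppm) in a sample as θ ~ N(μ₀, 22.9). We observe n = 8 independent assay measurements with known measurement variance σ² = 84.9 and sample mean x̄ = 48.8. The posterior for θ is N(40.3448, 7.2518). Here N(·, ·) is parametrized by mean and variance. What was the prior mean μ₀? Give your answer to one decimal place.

With known observation variance, the Normal–Normal posterior has precision τ_n = τ₀ + n/σ² and mean μ_n = (τ₀μ₀ + (n/σ²)x̄)/τ_n.
Here τ₀ = 1/22.9 = 0.043668 and τ_data = 8/84.9 = 0.094229, so τ_n = 0.137897.
Rearranging for μ₀: μ₀ = (μ_n·τ_n − τ_data·x̄)/τ₀ = (40.3448·0.137897 − 0.094229·48.8) / 0.043668 = 0.965052/0.043668 ≈ 22.1.

μ₀ = 22.1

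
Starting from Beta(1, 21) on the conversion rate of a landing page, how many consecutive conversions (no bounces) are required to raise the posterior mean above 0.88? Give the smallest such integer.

After k conversions and 0 bounces the posterior is Beta(1+k, 21), with mean (1+k)/(1+21+k).
Set (1+k)/(22+k) > 0.88 and solve: k > (0.88·22 − 1)/(1 − 0.88) = 153.000.
The smallest integer exceeding 153.000 is 154.

k = 154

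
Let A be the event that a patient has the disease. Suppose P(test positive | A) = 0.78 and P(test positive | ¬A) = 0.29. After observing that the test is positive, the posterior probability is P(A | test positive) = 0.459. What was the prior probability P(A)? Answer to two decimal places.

Bayes' rule in odds form gives O(A|E) = O(A)·[P(E|A)/P(E|¬A)], hence O(A) = O(A|E)/LR.
Posterior odds = 0.459/(1−0.459) = 0.8484. LR = 0.78/0.29 = 2.6897.
Prior odds = 0.8484/2.6897 = 0.3154, so P(A) = 0.3154/(1+0.3154) ≈ 0.24.

P(A) = 0.24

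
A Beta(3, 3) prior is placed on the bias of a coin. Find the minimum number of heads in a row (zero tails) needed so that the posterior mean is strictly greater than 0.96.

After k heads and 0 tails the posterior is Beta(3+k, 3), with mean (3+k)/(3+3+k).
Set (3+k)/(6+k) > 0.96 and solve: k > (0.96·6 − 3)/(1 − 0.96) = 69.000.
The smallest integer exceeding 69.000 is 70.

k = 70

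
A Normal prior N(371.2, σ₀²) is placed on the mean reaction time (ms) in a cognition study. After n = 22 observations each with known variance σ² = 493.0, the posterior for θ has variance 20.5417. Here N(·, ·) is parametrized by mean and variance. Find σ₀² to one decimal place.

σ₀² = 246.5

Posterior precision equals prior precision plus data precision: 1/σ_n² = 1/σ₀² + n/σ².
So 1/σ₀² = 1/20.5417 − 22/493.0 = 0.048681 − 0.044625 = 0.004056.
Hence σ₀² = 1/0.004056 ≈ 246.5.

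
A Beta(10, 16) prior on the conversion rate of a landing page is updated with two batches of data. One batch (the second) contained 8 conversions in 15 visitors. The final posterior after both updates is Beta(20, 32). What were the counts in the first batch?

2 conversions and 9 bounces

Because Beta–binomial updating is additive in the counts, the combined data contributed (α_post−α_prior, β_post−β_prior) successes and failures.
Total across both batches: 20−10=10 conversions, 32−16=16 bounces.
Subtract the second batch: 10−8=2 conversions and 16−7=9 bounces.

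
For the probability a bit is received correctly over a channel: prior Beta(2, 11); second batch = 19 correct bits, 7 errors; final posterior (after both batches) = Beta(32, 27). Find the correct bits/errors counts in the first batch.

Sequential conjugate updates are equivalent to a single update on the pooled data, so total successes = posterior α − prior α and total failures = posterior β − prior β.
Total across both batches: 32−2=30 correct bits, 27−11=16 errors.
Subtract the second batch: 30−19=11 correct bits and 16−7=9 errors.

11 correct bits and 9 errors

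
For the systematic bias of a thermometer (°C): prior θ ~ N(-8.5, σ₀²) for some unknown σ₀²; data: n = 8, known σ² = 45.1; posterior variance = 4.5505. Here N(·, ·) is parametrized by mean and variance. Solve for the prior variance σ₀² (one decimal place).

σ₀² = 23.6

Posterior precision equals prior precision plus data precision: 1/σ_n² = 1/σ₀² + n/σ².
So 1/σ₀² = 1/4.5505 − 8/45.1 = 0.219756 − 0.177384 = 0.042372.
Hence σ₀² = 1/0.042372 ≈ 23.6.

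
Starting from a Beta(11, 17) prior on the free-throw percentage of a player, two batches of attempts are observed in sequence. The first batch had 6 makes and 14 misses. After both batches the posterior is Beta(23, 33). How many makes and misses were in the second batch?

Sequential conjugate updates are equivalent to a single update on the pooled data, so total successes = posterior α − prior α and total failures = posterior β − prior β.
Total across both batches: 23−11=12 makes, 33−17=16 misses.
Subtract the first batch: 12−6=6 makes and 16−14=2 misses.

6 makes and 2 misses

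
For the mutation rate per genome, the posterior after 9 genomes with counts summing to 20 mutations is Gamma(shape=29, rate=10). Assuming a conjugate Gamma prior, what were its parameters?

Gamma–Poisson conjugacy: posterior shape = α + Σxᵢ, posterior rate = β + n.
So α = 29 − 20 = 9 and β = 10 − 9 = 1.

Gamma(shape=9, rate=1)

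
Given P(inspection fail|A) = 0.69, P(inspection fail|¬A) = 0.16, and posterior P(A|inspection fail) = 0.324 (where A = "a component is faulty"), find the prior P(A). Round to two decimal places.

P(A) = 0.10

In odds form, posterior odds = prior odds × likelihood ratio, so prior odds = posterior odds ÷ LR.
Posterior odds = 0.324/(1−0.324) = 0.4793. LR = 0.69/0.16 = 4.3125.
Prior odds = 0.4793/4.3125 = 0.1111, so P(A) = 0.1111/(1+0.1111) ≈ 0.10.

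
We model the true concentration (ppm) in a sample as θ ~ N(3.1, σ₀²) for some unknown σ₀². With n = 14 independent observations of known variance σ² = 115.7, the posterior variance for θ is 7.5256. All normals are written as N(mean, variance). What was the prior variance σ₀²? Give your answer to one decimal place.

σ₀² = 84.2

Posterior precision equals prior precision plus data precision: 1/σ_n² = 1/σ₀² + n/σ².
So 1/σ₀² = 1/7.5256 − 14/115.7 = 0.132880 − 0.121003 = 0.011877.
Hence σ₀² = 1/0.011877 ≈ 84.2.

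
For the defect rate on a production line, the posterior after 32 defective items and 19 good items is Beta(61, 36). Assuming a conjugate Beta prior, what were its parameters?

A Beta(α, β) prior with s successes and f failures in binomial data gives a Beta(α+s, β+f) posterior.
Subtract the data counts: 61−32=29, 36−19=17.

Beta(29, 17)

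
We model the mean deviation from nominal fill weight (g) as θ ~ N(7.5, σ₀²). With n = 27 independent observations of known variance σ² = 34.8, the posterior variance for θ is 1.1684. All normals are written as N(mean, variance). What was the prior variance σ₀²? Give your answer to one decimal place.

For the Normal–Normal model with known σ², precisions add: τ_n = τ₀ + n/σ².
So 1/σ₀² = 1/1.1684 − 27/34.8 = 0.855871 − 0.775862 = 0.080009.
Hence σ₀² = 1/0.080009 ≈ 12.5.

σ₀² = 12.5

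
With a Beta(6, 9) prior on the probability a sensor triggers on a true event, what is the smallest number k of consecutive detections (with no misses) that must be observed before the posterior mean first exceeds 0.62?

After k detections and 0 misses the posterior is Beta(6+k, 9), with mean (6+k)/(6+9+k).
Set (6+k)/(15+k) > 0.62 and solve: k > (0.62·15 − 6)/(1 − 0.62) = 8.684.
The smallest integer exceeding 8.684 is 9.

k = 9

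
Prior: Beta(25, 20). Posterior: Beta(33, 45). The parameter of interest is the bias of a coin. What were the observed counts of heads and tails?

8 heads and 25 tails

Under Beta–binomial conjugacy the posterior parameters are (a+s, b+f).
Match parameters: s=33−25=8, f=45−20=25.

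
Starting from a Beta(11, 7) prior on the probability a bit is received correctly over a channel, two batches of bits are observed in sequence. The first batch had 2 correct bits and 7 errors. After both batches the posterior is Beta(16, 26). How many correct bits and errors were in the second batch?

3 correct bits and 12 errors

Because Beta–binomial updating is additive in the counts, the combined data contributed (α_post−α_prior, β_post−β_prior) successes and failures.
Total across both batches: 16−11=5 correct bits, 26−7=19 errors.
Subtract the first batch: 5−2=3 correct bits and 19−7=12 errors.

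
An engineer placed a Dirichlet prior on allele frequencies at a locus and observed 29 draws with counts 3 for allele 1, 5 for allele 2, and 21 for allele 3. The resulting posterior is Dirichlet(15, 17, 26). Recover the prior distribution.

For a Dirichlet(α) prior with multinomial counts c, the posterior is Dirichlet(α + c) componentwise.
Subtract each count from the matching posterior parameter: 15−3=12, 17−5=12, 26−21=5.

Dirichlet(12, 12, 5)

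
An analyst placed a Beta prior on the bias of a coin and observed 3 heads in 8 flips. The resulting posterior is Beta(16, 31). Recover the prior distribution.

Beta(13, 26)

Under Beta–binomial conjugacy the posterior parameters are (α+s, β+f).
Subtract the data counts: 16−3=13, 31−5=26.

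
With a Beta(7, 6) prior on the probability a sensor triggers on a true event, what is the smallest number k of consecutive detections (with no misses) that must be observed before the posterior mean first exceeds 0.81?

After k detections and 0 misses the posterior is Beta(7+k, 6), with mean (7+k)/(7+6+k).
Set (7+k)/(13+k) > 0.81 and solve: k > (0.81·13 − 7)/(1 − 0.81) = 18.579.
The smallest integer exceeding 18.579 is 19, and checking k=19: (26)/(32) = 0.8125 > 0.81.

k = 19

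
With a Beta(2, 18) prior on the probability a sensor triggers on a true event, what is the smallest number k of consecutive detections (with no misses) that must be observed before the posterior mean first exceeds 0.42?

k = 12

After k detections and 0 misses the posterior is Beta(2+k, 18), with mean (2+k)/(2+18+k).
Set (2+k)/(20+k) > 0.42 and solve: k > (0.42·20 − 2)/(1 − 0.42) = 11.034.
The smallest integer exceeding 11.034 is 12.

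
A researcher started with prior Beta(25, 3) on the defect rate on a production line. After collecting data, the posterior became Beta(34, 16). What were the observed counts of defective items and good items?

A Beta(α, β) prior with s successes and f failures in binomial data gives a Beta(α+s, β+f) posterior.
Match parameters: s=34−25=9, f=16−3=13.

9 defective items and 13 good items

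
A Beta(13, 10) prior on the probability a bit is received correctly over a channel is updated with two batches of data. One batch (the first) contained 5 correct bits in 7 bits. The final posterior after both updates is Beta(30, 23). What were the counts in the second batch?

12 correct bits and 11 errors

Sequential conjugate updates are equivalent to a single update on the pooled data, so total successes = posterior α − prior α and total failures = posterior β − prior β.
Total across both batches: 30−13=17 correct bits, 23−10=13 errors.
Subtract the first batch: 17−5=12 correct bits and 13−2=11 errors.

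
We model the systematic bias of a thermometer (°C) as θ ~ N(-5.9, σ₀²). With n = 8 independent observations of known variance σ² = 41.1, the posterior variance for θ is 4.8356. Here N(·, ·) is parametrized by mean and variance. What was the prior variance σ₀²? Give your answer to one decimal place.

For the Normal–Normal model with known σ², precisions add: τ_n = τ₀ + n/σ².
So 1/σ₀² = 1/4.8356 − 8/41.1 = 0.206800 − 0.194647 = 0.012153.
Hence σ₀² = 1/0.012153 ≈ 82.3.

σ₀² = 82.3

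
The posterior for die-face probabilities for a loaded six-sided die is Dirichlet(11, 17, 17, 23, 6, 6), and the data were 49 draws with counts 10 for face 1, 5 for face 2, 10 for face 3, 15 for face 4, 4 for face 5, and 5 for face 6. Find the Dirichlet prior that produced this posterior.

Dirichlet(1, 12, 7, 8, 2, 1)

For a Dirichlet(α) prior with multinomial counts c, the posterior is Dirichlet(α + c) componentwise.
Subtract each count from the matching posterior parameter: 11−10=1, 17−5=12, 17−10=7, 23−15=8, 6−4=2, 6−5=1.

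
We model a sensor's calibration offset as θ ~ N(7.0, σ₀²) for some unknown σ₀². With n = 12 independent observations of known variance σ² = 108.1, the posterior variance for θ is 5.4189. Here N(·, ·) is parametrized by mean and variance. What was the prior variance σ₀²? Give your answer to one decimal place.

σ₀² = 13.6

Posterior precision equals prior precision plus data precision: 1/σ_n² = 1/σ₀² + n/σ².
So 1/σ₀² = 1/5.4189 − 12/108.1 = 0.184539 − 0.111008 = 0.073531.
Hence σ₀² = 1/0.073531 ≈ 13.6.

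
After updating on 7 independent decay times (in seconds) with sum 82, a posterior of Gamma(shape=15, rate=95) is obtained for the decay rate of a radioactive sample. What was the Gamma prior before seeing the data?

Gamma(shape=8, rate=13)

For an exponential likelihood with a Gamma(α, β) prior on the rate, n observations with total T give posterior Gamma(α+n, β+T).
So α = 15 − 7 = 8 and β = 95 − 82 = 13.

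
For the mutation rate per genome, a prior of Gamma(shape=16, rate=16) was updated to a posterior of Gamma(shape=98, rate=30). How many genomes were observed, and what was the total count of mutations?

Gamma–Poisson conjugacy: posterior shape = α + Σxᵢ, posterior rate = β + n.
Matching: Σxᵢ = 98 − 16 = 82 and n = 30 − 16 = 14.

n = 14 genomes with total 82 mutations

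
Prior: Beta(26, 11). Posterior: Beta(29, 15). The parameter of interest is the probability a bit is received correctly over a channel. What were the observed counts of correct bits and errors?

3 correct bits and 4 errors

Under Beta–binomial conjugacy the posterior parameters are (α+s, β+f).
So s = 29 − 26 = 3 and f = 15 − 11 = 4.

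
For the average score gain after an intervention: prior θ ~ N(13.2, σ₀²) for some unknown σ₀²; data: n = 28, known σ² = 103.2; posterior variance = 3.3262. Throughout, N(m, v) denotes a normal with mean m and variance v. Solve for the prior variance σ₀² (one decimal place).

σ₀² = 34.1

Posterior precision equals prior precision plus data precision: 1/σ_n² = 1/σ₀² + n/σ².
So 1/σ₀² = 1/3.3262 − 28/103.2 = 0.300643 − 0.271318 = 0.029325.
Hence σ₀² = 1/0.029325 ≈ 34.1.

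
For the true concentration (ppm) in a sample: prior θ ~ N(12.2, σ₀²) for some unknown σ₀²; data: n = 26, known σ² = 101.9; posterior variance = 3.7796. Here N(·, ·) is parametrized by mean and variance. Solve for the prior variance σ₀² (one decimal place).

σ₀² = 106.1

For the Normal–Normal model with known σ², precisions add: τ_n = τ₀ + n/σ².
So 1/σ₀² = 1/3.7796 − 26/101.9 = 0.264578 − 0.255152 = 0.009426.
Hence σ₀² = 1/0.009426 ≈ 106.1.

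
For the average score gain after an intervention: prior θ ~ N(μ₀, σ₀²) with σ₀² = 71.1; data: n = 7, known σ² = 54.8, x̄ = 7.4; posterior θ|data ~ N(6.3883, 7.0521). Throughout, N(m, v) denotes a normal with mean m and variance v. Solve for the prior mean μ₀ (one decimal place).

The posterior mean is a precision-weighted average: μ_n = (τ₀μ₀ + τ_data·x̄)/(τ₀+τ_data), with τ₀=1/σ₀² and τ_data=n/σ².
Here τ₀ = 1/71.1 = 0.014065 and τ_data = 7/54.8 = 0.127737, so τ_n = 0.141802.
Rearranging for μ₀: μ₀ = (μ_n·τ_n − τ_data·x̄)/τ₀ = (6.3883·0.141802 − 0.127737·7.4) / 0.014065 = -0.039380/0.014065 ≈ -2.8.

μ₀ = -2.8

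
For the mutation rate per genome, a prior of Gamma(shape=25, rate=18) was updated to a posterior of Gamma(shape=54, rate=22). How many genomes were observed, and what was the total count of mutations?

A Gamma(α, β) prior (rate parametrization) on a Poisson rate with n observations summing to S gives posterior Gamma(α+S, β+n).
Matching: Σxᵢ = 54 − 25 = 29 and n = 22 − 18 = 4.

n = 4 genomes with total 29 mutations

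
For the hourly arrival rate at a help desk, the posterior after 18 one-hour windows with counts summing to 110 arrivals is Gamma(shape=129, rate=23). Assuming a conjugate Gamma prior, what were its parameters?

A Gamma(α, β) prior (rate parametrization) on a Poisson rate with n observations summing to S gives posterior Gamma(α+S, β+n).
So α = 129 − 110 = 19 and β = 23 − 18 = 5.

Gamma(shape=19, rate=5)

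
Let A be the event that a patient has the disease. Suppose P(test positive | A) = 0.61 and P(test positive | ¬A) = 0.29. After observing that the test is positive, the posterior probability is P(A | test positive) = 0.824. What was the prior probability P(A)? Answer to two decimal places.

In odds form, posterior odds = prior odds × likelihood ratio, so prior odds = posterior odds ÷ LR.
Posterior odds = 0.824/(1−0.824) = 4.6818. LR = 0.61/0.29 = 2.1034.
Prior odds = 4.6818/2.1034 = 2.2258, so P(A) = 2.2258/(1+2.2258) ≈ 0.69.

P(A) = 0.69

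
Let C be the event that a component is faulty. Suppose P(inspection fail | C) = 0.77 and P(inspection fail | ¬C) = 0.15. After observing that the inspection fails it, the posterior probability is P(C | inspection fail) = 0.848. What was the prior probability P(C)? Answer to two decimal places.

Bayes' rule in odds form gives O(C|E) = O(C)·[P(E|C)/P(E|¬C)], hence O(C) = O(C|E)/LR.
Posterior odds = 0.848/(1−0.848) = 5.5789. LR = 0.77/0.15 = 5.1333.
Prior odds = 5.5789/5.1333 = 1.0868, so P(C) = 1.0868/(1+1.0868) ≈ 0.52.

P(C) = 0.52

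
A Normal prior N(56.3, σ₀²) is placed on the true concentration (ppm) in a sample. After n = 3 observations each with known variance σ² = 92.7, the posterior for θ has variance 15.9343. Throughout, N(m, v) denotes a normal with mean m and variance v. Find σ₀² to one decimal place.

Posterior precision equals prior precision plus data precision: 1/σ_n² = 1/σ₀² + n/σ².
So 1/σ₀² = 1/15.9343 − 3/92.7 = 0.062758 − 0.032362 = 0.030396.
Hence σ₀² = 1/0.030396 ≈ 32.9.

σ₀² = 32.9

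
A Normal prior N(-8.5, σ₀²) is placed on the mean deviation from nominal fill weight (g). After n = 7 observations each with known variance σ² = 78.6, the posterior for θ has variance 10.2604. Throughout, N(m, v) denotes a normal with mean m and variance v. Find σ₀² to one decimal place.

For the Normal–Normal model with known σ², precisions add: τ_n = τ₀ + n/σ².
So 1/σ₀² = 1/10.2604 − 7/78.6 = 0.097462 − 0.089059 = 0.008403.
Hence σ₀² = 1/0.008403 ≈ 119.0.

σ₀² = 119.0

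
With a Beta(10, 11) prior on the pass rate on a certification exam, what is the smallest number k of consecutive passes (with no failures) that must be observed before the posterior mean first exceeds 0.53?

After k passes and 0 failures the posterior is Beta(10+k, 11), with mean (10+k)/(10+11+k).
Set (10+k)/(21+k) > 0.53 and solve: k > (0.53·21 − 10)/(1 − 0.53) = 2.404.
The smallest integer exceeding 2.404 is 3, and checking k=3: (13)/(24) = 0.5417 > 0.53.

k = 3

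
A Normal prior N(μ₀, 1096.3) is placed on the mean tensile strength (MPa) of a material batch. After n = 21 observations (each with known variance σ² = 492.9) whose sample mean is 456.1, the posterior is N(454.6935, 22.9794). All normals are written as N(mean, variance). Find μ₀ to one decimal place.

The posterior mean is a precision-weighted average: μ_n = (τ₀μ₀ + τ_data·x̄)/(τ₀+τ_data), with τ₀=1/σ₀² and τ_data=n/σ².
Here τ₀ = 1/1096.3 = 0.000912 and τ_data = 21/492.9 = 0.042605, so τ_n = 0.043517.
Rearranging for μ₀: μ₀ = (μ_n·τ_n − τ_data·x̄)/τ₀ = (454.6935·0.043517 − 0.042605·456.1) / 0.000912 = 0.354757/0.000912 ≈ 389.0.

μ₀ = 389.0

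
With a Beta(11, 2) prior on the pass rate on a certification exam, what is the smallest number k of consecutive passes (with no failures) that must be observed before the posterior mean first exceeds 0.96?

After k passes and 0 failures the posterior is Beta(11+k, 2), with mean (11+k)/(11+2+k).
Set (11+k)/(13+k) > 0.96 and solve: k > (0.96·13 − 11)/(1 − 0.96) = 37.000.
The smallest integer exceeding 37.000 is 38.

k = 38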